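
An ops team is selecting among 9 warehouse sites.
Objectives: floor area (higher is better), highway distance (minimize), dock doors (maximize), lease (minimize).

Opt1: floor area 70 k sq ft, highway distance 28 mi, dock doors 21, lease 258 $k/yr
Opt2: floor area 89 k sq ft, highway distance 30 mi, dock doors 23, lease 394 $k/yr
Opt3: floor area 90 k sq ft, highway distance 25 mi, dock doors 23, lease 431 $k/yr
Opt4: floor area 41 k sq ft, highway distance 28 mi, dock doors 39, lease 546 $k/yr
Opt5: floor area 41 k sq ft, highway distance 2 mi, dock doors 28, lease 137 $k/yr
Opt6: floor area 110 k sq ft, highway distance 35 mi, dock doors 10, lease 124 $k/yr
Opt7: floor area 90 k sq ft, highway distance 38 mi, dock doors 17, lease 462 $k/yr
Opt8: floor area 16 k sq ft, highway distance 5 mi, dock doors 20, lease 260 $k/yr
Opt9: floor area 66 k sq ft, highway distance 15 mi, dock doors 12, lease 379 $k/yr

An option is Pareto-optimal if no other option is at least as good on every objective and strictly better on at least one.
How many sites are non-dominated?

7

Opt1: not dominated.
Opt2: not dominated.
Opt3: not dominated.
Opt4: not dominated (best dock doors).
Opt5: not dominated (best highway distance).
Opt6: not dominated (best floor area).
Opt7: dominated by Opt3 (floor area 90≥90, highway distance 25≤38, dock doors 23≥17, lease 431≤462).
Opt8: dominated by Opt5 (floor area 41≥16, highway distance 2≤5, dock doors 28≥20, lease 137≤260).
Opt9: not dominated.
Pareto-optimal: Opt1, Opt2, Opt3, Opt4, Opt5, Opt6, Opt9 → 7.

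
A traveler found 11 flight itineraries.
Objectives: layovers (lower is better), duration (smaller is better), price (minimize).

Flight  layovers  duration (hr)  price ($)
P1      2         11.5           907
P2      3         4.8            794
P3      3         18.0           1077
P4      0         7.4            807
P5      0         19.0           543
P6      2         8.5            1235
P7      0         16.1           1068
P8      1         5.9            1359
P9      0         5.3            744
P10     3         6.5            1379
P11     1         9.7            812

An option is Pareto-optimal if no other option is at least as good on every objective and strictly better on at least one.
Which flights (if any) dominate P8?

P9: layovers 0≤1, duration 5.3≤5.9, price 744≤1359 — dominates P8.
Others (P1, P2, P3, P4, P5, P6, P7, P10, P11) are each worse than P8 on at least one objective.

P9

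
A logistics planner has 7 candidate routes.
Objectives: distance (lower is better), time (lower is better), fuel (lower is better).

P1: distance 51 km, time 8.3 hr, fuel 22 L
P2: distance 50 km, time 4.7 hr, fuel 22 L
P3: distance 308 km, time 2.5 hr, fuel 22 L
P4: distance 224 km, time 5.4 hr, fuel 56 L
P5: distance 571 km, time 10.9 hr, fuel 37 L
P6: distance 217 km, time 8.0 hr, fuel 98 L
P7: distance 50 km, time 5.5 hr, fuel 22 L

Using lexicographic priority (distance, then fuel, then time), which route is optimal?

P2

First minimize distance: best is 50, kept {P2, P7}.
Then minimize fuel: best is 22, kept {P2, P7}.
Then minimize time: best is 4.7, kept {P2}.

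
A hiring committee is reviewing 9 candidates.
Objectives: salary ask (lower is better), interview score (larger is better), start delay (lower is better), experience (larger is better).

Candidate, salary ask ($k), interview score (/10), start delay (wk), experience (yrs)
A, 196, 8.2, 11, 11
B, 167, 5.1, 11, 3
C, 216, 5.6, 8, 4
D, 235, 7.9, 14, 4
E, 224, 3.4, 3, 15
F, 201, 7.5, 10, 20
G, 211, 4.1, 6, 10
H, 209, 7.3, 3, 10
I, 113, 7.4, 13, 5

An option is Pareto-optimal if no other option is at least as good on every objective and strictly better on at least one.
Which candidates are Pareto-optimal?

A, B, E, F, H, I

A: not dominated (best interview score).
B: not dominated.
C: dominated by H (salary ask 209≤216, interview score 7.3≥5.6, start delay 3≤8, experience 10≥4).
D: dominated by A (salary ask 196≤235, interview score 8.2≥7.9, start delay 11≤14, experience 11≥4).
E: not dominated.
F: not dominated (best experience).
G: dominated by H (salary ask 209≤211, interview score 7.3≥4.1, start delay 3≤6, experience 10≥10).
H: not dominated.
I: not dominated (best salary ask).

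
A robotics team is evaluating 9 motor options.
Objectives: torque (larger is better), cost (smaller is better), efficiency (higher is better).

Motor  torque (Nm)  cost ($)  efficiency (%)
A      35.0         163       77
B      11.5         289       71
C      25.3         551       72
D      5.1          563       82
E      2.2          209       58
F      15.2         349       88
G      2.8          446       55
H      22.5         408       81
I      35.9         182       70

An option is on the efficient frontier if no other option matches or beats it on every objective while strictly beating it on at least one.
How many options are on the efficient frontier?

A: not dominated (best cost).
B: dominated by A (torque 35.0≥11.5, cost 163≤289, efficiency 77≥71).
C: dominated by A (torque 35.0≥25.3, cost 163≤551, efficiency 77≥72).
D: dominated by F (torque 15.2≥5.1, cost 349≤563, efficiency 88≥82).
E: dominated by A (torque 35.0≥2.2, cost 163≤209, efficiency 77≥58).
F: not dominated (best efficiency).
G: dominated by A (torque 35.0≥2.8, cost 163≤446, efficiency 77≥55).
H: not dominated.
I: not dominated (best torque).
Pareto-optimal: A, F, H, I → 4.

4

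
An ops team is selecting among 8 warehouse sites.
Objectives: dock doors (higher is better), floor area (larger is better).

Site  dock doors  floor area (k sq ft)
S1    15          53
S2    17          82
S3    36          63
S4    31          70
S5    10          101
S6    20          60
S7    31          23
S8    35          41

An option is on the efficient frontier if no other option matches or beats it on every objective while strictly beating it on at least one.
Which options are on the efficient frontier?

S1: dominated by S2 (dock doors 17≥15, floor area 82≥53).
S2: not dominated.
S3: not dominated (best dock doors).
S4: not dominated.
S5: not dominated (best floor area).
S6: dominated by S3 (dock doors 36≥20, floor area 63≥60).
S7: dominated by S3 (dock doors 36≥31, floor area 63≥23).
S8: dominated by S3 (dock doors 36≥35, floor area 63≥41).

S2, S3, S4, S5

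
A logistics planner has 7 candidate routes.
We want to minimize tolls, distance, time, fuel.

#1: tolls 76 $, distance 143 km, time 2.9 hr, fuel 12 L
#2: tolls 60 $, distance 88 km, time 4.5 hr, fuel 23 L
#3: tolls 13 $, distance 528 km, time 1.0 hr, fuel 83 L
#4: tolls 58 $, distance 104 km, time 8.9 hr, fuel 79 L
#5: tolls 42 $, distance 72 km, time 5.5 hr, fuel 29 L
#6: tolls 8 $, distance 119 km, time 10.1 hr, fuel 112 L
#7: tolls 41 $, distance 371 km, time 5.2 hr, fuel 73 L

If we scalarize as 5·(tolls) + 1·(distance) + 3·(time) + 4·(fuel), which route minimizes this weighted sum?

#1: 5·76 + 1·143 + 3·2.9 + 4·12 = 579.7
#2: 5·60 + 1·88 + 3·4.5 + 4·23 = 493.5
#3: 5·13 + 1·528 + 3·1.0 + 4·83 = 928.0
#4: 5·58 + 1·104 + 3·8.9 + 4·79 = 736.7
#5: 5·42 + 1·72 + 3·5.5 + 4·29 = 414.5
#6: 5·8 + 1·119 + 3·10.1 + 4·112 = 637.3
#7: 5·41 + 1·371 + 3·5.2 + 4·73 = 883.6
Lowest: #5 at 414.5.

#5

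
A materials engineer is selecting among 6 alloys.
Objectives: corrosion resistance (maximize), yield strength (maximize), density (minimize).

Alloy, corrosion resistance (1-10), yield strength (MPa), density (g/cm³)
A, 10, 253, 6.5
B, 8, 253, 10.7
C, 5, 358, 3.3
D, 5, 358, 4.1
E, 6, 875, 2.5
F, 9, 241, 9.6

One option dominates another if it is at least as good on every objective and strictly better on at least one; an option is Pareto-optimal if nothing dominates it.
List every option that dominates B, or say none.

A: corrosion resistance 10≥8, yield strength 253≥253, density 6.5≤10.7 — dominates B.
Others (C, D, E, F) are each worse than B on at least one objective.

A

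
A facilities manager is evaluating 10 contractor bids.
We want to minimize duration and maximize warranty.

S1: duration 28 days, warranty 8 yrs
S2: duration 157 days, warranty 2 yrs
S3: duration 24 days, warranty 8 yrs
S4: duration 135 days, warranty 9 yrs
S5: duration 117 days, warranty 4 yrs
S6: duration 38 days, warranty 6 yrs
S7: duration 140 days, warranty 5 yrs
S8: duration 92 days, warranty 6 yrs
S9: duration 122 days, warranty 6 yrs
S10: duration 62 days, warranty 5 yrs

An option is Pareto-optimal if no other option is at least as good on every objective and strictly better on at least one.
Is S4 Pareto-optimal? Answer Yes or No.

Yes

S1: worse on warranty (8 vs 9).
S2: worse on duration (157 vs 135).
S3: worse on warranty (8 vs 9).
S5: worse on warranty (4 vs 9).
S6: worse on warranty (6 vs 9).
S7: worse on duration (140 vs 135).
S8: worse on warranty (6 vs 9).
S9: worse on warranty (6 vs 9).
S10: worse on warranty (5 vs 9).
No option is at least as good as S4 on every objective and strictly better on one.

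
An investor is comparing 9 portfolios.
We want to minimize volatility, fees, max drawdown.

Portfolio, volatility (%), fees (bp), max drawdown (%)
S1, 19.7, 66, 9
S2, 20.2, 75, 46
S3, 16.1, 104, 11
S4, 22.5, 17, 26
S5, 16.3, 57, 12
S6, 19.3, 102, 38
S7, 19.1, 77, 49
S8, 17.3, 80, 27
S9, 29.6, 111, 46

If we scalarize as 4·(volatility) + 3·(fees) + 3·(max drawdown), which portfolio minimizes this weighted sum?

S1: 4·19.7 + 3·66 + 3·9 = 303.8
S2: 4·20.2 + 3·75 + 3·46 = 443.8
S3: 4·16.1 + 3·104 + 3·11 = 409.4
S4: 4·22.5 + 3·17 + 3·26 = 219.0
S5: 4·16.3 + 3·57 + 3·12 = 272.2
S6: 4·19.3 + 3·102 + 3·38 = 497.2
S7: 4·19.1 + 3·77 + 3·49 = 454.4
S8: 4·17.3 + 3·80 + 3·27 = 390.2
S9: 4·29.6 + 3·111 + 3·46 = 589.4
Lowest: S4 at 219.0.

S4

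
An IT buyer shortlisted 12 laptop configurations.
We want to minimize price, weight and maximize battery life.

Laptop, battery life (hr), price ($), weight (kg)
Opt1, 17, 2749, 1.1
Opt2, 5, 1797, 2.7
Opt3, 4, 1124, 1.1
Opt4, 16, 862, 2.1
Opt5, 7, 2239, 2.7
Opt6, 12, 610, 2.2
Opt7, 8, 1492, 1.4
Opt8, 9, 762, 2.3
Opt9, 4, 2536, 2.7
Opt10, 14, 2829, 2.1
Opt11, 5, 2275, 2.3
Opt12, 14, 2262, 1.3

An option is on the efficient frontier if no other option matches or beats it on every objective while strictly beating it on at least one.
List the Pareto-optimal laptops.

Opt1, Opt3, Opt4, Opt6, Opt7, Opt12

Opt1: not dominated (best battery life).
Opt2: dominated by Opt4 (battery life 16≥5, price 862≤1797, weight 2.1≤2.7).
Opt3: not dominated.
Opt4: not dominated.
Opt5: dominated by Opt4 (battery life 16≥7, price 862≤2239, weight 2.1≤2.7).
Opt6: not dominated (best price).
Opt7: not dominated.
Opt8: dominated by Opt6 (battery life 12≥9, price 610≤762, weight 2.2≤2.3).
Opt9: dominated by Opt2 (battery life 5≥4, price 1797≤2536, weight 2.7≤2.7).
Opt10: dominated by Opt1 (battery life 17≥14, price 2749≤2829, weight 1.1≤2.1).
Opt11: dominated by Opt4 (battery life 16≥5, price 862≤2275, weight 2.1≤2.3).
Opt12: not dominated.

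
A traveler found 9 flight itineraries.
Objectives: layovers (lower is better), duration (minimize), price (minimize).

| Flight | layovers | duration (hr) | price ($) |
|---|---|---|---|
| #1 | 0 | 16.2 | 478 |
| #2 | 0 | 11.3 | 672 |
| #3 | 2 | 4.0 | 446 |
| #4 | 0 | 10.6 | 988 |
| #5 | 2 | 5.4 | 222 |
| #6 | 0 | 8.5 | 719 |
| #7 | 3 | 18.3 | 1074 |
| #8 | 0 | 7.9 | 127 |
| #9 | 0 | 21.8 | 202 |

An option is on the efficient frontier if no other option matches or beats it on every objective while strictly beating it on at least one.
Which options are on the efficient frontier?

#3, #5, #8

#1: dominated by #8 (layovers 0≤0, duration 7.9≤16.2, price 127≤478).
#2: dominated by #8 (layovers 0≤0, duration 7.9≤11.3, price 127≤672).
#3: not dominated (best duration).
#4: dominated by #6 (layovers 0≤0, duration 8.5≤10.6, price 719≤988).
#5: not dominated.
#6: dominated by #8 (layovers 0≤0, duration 7.9≤8.5, price 127≤719).
#7: dominated by #1 (layovers 0≤3, duration 16.2≤18.3, price 478≤1074).
#8: not dominated (best price).
#9: dominated by #8 (layovers 0≤0, duration 7.9≤21.8, price 127≤202).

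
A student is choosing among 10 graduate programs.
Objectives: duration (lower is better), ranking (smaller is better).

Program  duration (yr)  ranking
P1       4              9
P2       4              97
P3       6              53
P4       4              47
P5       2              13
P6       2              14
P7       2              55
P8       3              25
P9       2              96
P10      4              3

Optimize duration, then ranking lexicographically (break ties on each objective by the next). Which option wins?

P5

First minimize duration: best is 2, kept {P5, P6, P7, P9}.
Then minimize ranking: best is 13, kept {P5}.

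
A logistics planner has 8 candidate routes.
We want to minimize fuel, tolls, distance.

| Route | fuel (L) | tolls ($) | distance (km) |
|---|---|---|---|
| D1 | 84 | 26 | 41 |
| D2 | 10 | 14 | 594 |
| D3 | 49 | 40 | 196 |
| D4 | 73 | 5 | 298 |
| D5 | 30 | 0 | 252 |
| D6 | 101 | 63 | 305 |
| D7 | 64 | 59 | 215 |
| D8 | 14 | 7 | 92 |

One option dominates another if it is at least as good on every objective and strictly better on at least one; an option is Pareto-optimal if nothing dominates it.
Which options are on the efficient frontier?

D1, D2, D5, D8

D1: not dominated (best distance).
D2: not dominated (best fuel).
D3: dominated by D8 (fuel 14≤49, tolls 7≤40, distance 92≤196).
D4: dominated by D5 (fuel 30≤73, tolls 0≤5, distance 252≤298).
D5: not dominated (best tolls).
D6: dominated by D1 (fuel 84≤101, tolls 26≤63, distance 41≤305).
D7: dominated by D3 (fuel 49≤64, tolls 40≤59, distance 196≤215).
D8: not dominated.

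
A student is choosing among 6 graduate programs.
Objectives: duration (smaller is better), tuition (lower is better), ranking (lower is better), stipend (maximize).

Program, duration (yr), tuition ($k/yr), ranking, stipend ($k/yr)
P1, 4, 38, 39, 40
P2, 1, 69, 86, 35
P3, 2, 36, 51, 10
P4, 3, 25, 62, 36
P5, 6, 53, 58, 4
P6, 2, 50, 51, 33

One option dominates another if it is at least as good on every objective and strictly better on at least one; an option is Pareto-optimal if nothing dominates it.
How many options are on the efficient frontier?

5

P1: not dominated (best ranking).
P2: not dominated (best duration).
P3: not dominated.
P4: not dominated (best tuition).
P5: dominated by P1 (duration 4≤6, tuition 38≤53, ranking 39≤58, stipend 40≥4).
P6: not dominated.
Pareto-optimal: P1, P2, P3, P4, P6 → 5.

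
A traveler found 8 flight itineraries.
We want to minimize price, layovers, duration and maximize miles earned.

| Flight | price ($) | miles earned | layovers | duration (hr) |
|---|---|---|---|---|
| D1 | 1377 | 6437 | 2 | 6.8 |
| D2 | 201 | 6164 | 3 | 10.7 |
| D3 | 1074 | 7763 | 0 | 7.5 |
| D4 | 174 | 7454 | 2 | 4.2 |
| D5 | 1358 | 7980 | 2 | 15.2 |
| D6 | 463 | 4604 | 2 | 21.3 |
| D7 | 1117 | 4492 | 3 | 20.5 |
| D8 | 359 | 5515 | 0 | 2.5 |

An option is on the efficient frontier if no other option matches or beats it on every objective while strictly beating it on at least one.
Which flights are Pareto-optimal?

D3, D4, D5, D8

D1: dominated by D4 (price 174≤1377, miles earned 7454≥6437, layovers 2≤2, duration 4.2≤6.8).
D2: dominated by D4 (price 174≤201, miles earned 7454≥6164, layovers 2≤3, duration 4.2≤10.7).
D3: not dominated.
D4: not dominated (best price).
D5: not dominated (best miles earned).
D6: dominated by D4 (price 174≤463, miles earned 7454≥4604, layovers 2≤2, duration 4.2≤21.3).
D7: dominated by D2 (price 201≤1117, miles earned 6164≥4492, layovers 3≤3, duration 10.7≤20.5).
D8: not dominated (best duration).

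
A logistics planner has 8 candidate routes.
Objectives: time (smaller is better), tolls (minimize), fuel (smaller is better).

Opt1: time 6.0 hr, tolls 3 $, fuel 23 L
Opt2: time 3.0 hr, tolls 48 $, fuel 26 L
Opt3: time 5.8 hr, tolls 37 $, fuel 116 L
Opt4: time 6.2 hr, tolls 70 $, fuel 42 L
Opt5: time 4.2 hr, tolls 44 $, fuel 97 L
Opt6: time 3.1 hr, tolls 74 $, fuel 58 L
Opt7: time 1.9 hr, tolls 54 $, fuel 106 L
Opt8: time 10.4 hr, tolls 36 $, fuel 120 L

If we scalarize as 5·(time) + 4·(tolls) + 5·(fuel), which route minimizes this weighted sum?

Opt1: 5·6.0 + 4·3 + 5·23 = 157.0
Opt2: 5·3.0 + 4·48 + 5·26 = 337.0
Opt3: 5·5.8 + 4·37 + 5·116 = 757.0
Opt4: 5·6.2 + 4·70 + 5·42 = 521.0
Opt5: 5·4.2 + 4·44 + 5·97 = 682.0
Opt6: 5·3.1 + 4·74 + 5·58 = 601.5
Opt7: 5·1.9 + 4·54 + 5·106 = 755.5
Opt8: 5·10.4 + 4·36 + 5·120 = 796.0
Lowest: Opt1 at 157.0.

Opt1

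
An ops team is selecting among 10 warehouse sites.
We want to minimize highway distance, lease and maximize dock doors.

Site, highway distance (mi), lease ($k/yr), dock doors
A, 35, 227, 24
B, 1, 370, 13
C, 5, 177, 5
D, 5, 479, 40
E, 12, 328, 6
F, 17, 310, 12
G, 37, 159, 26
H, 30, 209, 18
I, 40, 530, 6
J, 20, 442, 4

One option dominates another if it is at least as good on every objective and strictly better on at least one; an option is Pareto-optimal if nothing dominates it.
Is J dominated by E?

Yes

E vs J: highway distance 12≤20, lease 328≤442, dock doors 6≥4 — E is at least as good on every objective with at least one strict improvement.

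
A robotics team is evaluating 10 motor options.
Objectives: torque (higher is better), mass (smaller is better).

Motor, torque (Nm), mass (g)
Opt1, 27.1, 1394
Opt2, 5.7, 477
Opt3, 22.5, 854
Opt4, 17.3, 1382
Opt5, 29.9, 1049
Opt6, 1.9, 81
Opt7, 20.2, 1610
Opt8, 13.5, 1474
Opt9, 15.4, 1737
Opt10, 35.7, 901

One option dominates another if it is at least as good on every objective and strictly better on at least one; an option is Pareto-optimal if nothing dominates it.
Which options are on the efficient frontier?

Opt2, Opt3, Opt6, Opt10

Opt1: dominated by Opt5 (torque 29.9≥27.1, mass 1049≤1394).
Opt2: not dominated.
Opt3: not dominated.
Opt4: dominated by Opt3 (torque 22.5≥17.3, mass 854≤1382).
Opt5: dominated by Opt10 (torque 35.7≥29.9, mass 901≤1049).
Opt6: not dominated (best mass).
Opt7: dominated by Opt1 (torque 27.1≥20.2, mass 1394≤1610).
Opt8: dominated by Opt1 (torque 27.1≥13.5, mass 1394≤1474).
Opt9: dominated by Opt1 (torque 27.1≥15.4, mass 1394≤1737).
Opt10: not dominated (best torque).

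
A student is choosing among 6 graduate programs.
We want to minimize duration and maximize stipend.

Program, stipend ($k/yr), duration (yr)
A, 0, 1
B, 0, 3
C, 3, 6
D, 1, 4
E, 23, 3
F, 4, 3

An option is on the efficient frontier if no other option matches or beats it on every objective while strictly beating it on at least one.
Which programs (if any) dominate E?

A: worse on stipend (0 vs 23).
B: worse on stipend (0 vs 23).
C: worse on stipend (3 vs 23).
D: worse on stipend (1 vs 23).
F: worse on stipend (4 vs 23).
No option dominates E.

none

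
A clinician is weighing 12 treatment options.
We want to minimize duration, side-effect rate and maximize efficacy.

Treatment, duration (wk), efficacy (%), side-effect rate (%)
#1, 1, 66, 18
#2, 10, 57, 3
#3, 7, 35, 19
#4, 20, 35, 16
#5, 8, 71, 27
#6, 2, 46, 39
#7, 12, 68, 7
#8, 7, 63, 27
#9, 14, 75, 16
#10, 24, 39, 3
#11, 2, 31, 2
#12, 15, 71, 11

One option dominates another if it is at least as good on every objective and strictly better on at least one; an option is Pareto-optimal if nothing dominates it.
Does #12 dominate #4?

Yes

#12 vs #4: duration 15≤20, efficacy 71≥35, side-effect rate 11≤16 — #12 is at least as good on every objective with at least one strict improvement.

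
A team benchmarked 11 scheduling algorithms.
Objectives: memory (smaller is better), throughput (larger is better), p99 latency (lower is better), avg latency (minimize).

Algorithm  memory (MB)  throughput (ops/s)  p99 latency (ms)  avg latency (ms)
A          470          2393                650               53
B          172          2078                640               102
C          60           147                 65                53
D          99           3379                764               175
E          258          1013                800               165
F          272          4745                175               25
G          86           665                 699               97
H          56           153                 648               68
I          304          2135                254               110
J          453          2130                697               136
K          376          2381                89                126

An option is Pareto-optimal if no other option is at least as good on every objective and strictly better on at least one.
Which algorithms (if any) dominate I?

F

F: memory 272≤304, throughput 4745≥2135, p99 latency 175≤254, avg latency 25≤110 — dominates I.
Others (A, B, C, D, E, G, H, J, K) are each worse than I on at least one objective.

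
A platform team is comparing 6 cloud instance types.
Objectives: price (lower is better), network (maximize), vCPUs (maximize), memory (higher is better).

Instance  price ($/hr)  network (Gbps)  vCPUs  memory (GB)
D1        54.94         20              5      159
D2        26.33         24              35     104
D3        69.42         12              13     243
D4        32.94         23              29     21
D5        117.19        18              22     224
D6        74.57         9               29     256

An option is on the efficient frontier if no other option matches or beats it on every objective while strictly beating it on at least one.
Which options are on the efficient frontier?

D1, D2, D3, D5, D6

D1: not dominated.
D2: not dominated (best price).
D3: not dominated.
D4: dominated by D2 (price 26.33≤32.94, network 24≥23, vCPUs 35≥29, memory 104≥21).
D5: not dominated.
D6: not dominated (best memory).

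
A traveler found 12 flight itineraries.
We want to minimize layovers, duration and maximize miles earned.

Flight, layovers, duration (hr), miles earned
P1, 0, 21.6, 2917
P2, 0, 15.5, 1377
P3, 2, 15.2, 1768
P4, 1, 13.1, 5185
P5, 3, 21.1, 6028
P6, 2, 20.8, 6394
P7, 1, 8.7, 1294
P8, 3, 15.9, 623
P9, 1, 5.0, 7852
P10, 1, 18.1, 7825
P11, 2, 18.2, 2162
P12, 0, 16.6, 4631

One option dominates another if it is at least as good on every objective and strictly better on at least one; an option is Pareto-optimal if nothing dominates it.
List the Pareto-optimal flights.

P1: dominated by P12 (layovers 0≤0, duration 16.6≤21.6, miles earned 4631≥2917).
P2: not dominated.
P3: dominated by P4 (layovers 1≤2, duration 13.1≤15.2, miles earned 5185≥1768).
P4: dominated by P9 (layovers 1≤1, duration 5.0≤13.1, miles earned 7852≥5185).
P5: dominated by P6 (layovers 2≤3, duration 20.8≤21.1, miles earned 6394≥6028).
P6: dominated by P9 (layovers 1≤2, duration 5.0≤20.8, miles earned 7852≥6394).
P7: dominated by P9 (layovers 1≤1, duration 5.0≤8.7, miles earned 7852≥1294).
P8: dominated by P2 (layovers 0≤3, duration 15.5≤15.9, miles earned 1377≥623).
P9: not dominated (best duration).
P10: dominated by P9 (layovers 1≤1, duration 5.0≤18.1, miles earned 7852≥7825).
P11: dominated by P4 (layovers 1≤2, duration 13.1≤18.2, miles earned 5185≥2162).
P12: not dominated.

P2, P9, P12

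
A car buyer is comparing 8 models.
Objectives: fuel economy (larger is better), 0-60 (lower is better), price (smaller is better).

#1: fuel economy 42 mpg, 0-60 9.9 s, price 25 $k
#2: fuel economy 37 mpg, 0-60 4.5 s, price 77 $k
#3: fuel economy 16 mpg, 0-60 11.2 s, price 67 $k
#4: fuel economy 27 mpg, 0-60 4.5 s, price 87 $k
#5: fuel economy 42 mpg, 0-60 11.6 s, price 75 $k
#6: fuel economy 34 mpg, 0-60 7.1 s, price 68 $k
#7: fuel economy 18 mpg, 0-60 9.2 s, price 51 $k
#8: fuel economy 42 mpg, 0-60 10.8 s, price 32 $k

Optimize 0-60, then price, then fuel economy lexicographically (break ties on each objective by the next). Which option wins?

#2

First minimize 0-60: best is 4.5, kept {#2, #4}.
Then minimize price: best is 77, kept {#2}.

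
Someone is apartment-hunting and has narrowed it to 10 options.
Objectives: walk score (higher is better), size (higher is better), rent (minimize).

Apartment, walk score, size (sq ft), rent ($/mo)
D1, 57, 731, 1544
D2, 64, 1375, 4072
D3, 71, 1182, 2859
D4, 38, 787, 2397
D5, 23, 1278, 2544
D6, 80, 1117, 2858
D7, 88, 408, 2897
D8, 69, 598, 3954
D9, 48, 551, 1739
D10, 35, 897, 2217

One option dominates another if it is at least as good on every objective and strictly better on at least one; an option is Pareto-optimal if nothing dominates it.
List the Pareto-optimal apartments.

D1, D2, D3, D4, D5, D6, D7, D10

D1: not dominated (best rent).
D2: not dominated (best size).
D3: not dominated.
D4: not dominated.
D5: not dominated.
D6: not dominated.
D7: not dominated (best walk score).
D8: dominated by D3 (walk score 71≥69, size 1182≥598, rent 2859≤3954).
D9: dominated by D1 (walk score 57≥48, size 731≥551, rent 1544≤1739).
D10: not dominated.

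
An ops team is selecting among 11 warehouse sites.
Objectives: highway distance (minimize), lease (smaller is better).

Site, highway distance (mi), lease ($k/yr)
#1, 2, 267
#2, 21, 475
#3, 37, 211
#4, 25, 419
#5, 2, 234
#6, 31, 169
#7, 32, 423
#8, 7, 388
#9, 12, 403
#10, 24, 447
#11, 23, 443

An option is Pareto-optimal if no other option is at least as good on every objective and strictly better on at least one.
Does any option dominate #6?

#1: worse on lease (267 vs 169).
#2: worse on lease (475 vs 169).
#3: worse on highway distance (37 vs 31).
#4: worse on lease (419 vs 169).
#5: worse on lease (234 vs 169).
#7: worse on highway distance (32 vs 31).
#8: worse on lease (388 vs 169).
#9: worse on lease (403 vs 169).
#10: worse on lease (447 vs 169).
#11: worse on lease (443 vs 169).
No option is at least as good as #6 on every objective and strictly better on one.

No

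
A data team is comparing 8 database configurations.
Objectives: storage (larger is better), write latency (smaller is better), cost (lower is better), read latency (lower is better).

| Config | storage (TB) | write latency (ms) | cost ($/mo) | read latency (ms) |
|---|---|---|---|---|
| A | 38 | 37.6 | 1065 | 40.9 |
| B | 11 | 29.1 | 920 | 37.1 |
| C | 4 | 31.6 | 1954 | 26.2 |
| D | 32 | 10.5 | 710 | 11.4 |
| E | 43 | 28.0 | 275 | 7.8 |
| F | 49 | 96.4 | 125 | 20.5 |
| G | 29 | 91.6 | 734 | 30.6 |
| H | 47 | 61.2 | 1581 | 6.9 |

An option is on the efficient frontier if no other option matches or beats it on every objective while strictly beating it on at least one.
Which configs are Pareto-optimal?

A: dominated by E (storage 43≥38, write latency 28.0≤37.6, cost 275≤1065, read latency 7.8≤40.9).
B: dominated by D (storage 32≥11, write latency 10.5≤29.1, cost 710≤920, read latency 11.4≤37.1).
C: dominated by D (storage 32≥4, write latency 10.5≤31.6, cost 710≤1954, read latency 11.4≤26.2).
D: not dominated (best write latency).
E: not dominated.
F: not dominated (best storage).
G: dominated by D (storage 32≥29, write latency 10.5≤91.6, cost 710≤734, read latency 11.4≤30.6).
H: not dominated (best read latency).

D, E, F, H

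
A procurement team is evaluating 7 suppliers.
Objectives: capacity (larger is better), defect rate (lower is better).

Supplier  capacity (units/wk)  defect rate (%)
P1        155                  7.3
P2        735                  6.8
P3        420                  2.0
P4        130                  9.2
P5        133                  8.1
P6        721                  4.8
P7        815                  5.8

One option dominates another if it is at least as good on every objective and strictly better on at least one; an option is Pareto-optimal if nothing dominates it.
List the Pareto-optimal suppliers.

P1: dominated by P2 (capacity 735≥155, defect rate 6.8≤7.3).
P2: dominated by P7 (capacity 815≥735, defect rate 5.8≤6.8).
P3: not dominated (best defect rate).
P4: dominated by P1 (capacity 155≥130, defect rate 7.3≤9.2).
P5: dominated by P1 (capacity 155≥133, defect rate 7.3≤8.1).
P6: not dominated.
P7: not dominated (best capacity).

P3, P6, P7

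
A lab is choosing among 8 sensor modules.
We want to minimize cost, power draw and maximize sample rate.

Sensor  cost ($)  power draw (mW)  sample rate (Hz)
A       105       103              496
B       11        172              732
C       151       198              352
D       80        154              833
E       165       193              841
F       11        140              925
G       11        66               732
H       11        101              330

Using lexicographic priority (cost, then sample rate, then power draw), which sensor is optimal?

F

First minimize cost: best is 11, kept {B, F, G, H}.
Then maximize sample rate: best is 925, kept {F}.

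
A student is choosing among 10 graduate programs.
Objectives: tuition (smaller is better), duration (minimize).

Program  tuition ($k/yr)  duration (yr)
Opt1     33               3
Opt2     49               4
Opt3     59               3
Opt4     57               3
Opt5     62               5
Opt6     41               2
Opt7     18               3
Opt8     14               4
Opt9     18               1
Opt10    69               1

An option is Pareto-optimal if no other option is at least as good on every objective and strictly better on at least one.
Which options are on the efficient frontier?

Opt1: dominated by Opt7 (tuition 18≤33, duration 3≤3).
Opt2: dominated by Opt1 (tuition 33≤49, duration 3≤4).
Opt3: dominated by Opt1 (tuition 33≤59, duration 3≤3).
Opt4: dominated by Opt1 (tuition 33≤57, duration 3≤3).
Opt5: dominated by Opt1 (tuition 33≤62, duration 3≤5).
Opt6: dominated by Opt9 (tuition 18≤41, duration 1≤2).
Opt7: dominated by Opt9 (tuition 18≤18, duration 1≤3).
Opt8: not dominated (best tuition).
Opt9: not dominated.
Opt10: dominated by Opt9 (tuition 18≤69, duration 1≤1).

Opt8, Opt9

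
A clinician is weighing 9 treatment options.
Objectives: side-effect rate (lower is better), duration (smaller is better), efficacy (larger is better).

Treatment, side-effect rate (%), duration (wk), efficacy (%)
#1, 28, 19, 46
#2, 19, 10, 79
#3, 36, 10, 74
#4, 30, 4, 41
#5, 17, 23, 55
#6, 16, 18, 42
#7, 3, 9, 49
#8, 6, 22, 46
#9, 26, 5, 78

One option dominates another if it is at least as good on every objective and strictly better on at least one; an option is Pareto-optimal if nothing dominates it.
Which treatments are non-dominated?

#2, #4, #5, #7, #9

#1: dominated by #2 (side-effect rate 19≤28, duration 10≤19, efficacy 79≥46).
#2: not dominated (best efficacy).
#3: dominated by #2 (side-effect rate 19≤36, duration 10≤10, efficacy 79≥74).
#4: not dominated (best duration).
#5: not dominated.
#6: dominated by #7 (side-effect rate 3≤16, duration 9≤18, efficacy 49≥42).
#7: not dominated (best side-effect rate).
#8: dominated by #7 (side-effect rate 3≤6, duration 9≤22, efficacy 49≥46).
#9: not dominated.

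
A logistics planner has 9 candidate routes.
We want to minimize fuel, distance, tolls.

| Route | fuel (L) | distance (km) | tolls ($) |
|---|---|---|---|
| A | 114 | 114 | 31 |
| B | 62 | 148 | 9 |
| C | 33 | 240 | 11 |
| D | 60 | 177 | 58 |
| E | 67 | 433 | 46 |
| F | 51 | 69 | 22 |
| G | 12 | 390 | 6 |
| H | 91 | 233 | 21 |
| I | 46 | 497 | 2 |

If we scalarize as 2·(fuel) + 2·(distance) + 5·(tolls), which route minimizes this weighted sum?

A: 2·114 + 2·114 + 5·31 = 611
B: 2·62 + 2·148 + 5·9 = 465
C: 2·33 + 2·240 + 5·11 = 601
D: 2·60 + 2·177 + 5·58 = 764
E: 2·67 + 2·433 + 5·46 = 1230
F: 2·51 + 2·69 + 5·22 = 350
G: 2·12 + 2·390 + 5·6 = 834
H: 2·91 + 2·233 + 5·21 = 753
I: 2·46 + 2·497 + 5·2 = 1096
Lowest: F at 350.

F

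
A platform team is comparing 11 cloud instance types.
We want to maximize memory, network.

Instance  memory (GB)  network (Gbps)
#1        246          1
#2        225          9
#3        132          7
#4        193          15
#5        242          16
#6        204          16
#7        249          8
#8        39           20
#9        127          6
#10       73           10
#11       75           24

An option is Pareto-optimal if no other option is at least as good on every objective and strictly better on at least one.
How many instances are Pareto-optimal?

#1: dominated by #7 (memory 249≥246, network 8≥1).
#2: dominated by #5 (memory 242≥225, network 16≥9).
#3: dominated by #2 (memory 225≥132, network 9≥7).
#4: dominated by #5 (memory 242≥193, network 16≥15).
#5: not dominated.
#6: dominated by #5 (memory 242≥204, network 16≥16).
#7: not dominated (best memory).
#8: dominated by #11 (memory 75≥39, network 24≥20).
#9: dominated by #2 (memory 225≥127, network 9≥6).
#10: dominated by #4 (memory 193≥73, network 15≥10).
#11: not dominated (best network).
Pareto-optimal: #5, #7, #11 → 3.

3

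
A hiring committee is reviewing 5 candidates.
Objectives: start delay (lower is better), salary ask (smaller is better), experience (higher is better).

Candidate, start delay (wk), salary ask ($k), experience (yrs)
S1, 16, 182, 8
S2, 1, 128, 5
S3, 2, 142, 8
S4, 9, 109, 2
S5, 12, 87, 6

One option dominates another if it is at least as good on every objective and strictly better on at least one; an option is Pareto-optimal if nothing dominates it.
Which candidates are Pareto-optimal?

S1: dominated by S3 (start delay 2≤16, salary ask 142≤182, experience 8≥8).
S2: not dominated (best start delay).
S3: not dominated.
S4: not dominated.
S5: not dominated (best salary ask).

S2, S3, S4, S5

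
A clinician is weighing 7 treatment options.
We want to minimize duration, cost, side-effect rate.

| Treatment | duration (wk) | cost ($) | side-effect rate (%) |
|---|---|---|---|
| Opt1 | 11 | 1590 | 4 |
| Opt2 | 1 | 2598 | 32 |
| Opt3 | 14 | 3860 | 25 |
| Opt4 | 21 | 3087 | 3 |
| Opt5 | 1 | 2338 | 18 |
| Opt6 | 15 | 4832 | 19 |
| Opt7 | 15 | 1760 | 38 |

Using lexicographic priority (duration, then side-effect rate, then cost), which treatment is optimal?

First minimize duration: best is 1, kept {Opt2, Opt5}.
Then minimize side-effect rate: best is 18, kept {Opt5}.

Opt5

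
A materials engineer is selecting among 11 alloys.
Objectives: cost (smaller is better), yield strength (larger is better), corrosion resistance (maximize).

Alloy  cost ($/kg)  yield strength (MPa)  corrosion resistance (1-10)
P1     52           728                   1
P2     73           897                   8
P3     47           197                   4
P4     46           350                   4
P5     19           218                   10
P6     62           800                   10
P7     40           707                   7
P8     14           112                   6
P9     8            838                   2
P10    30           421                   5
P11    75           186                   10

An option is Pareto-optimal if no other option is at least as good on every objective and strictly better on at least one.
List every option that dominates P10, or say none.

none

P1: worse on cost (52 vs 30).
P2: worse on cost (73 vs 30).
P3: worse on cost (47 vs 30).
P4: worse on cost (46 vs 30).
P5: worse on yield strength (218 vs 421).
P6: worse on cost (62 vs 30).
P7: worse on cost (40 vs 30).
P8: worse on yield strength (112 vs 421).
P9: worse on corrosion resistance (2 vs 5).
P11: worse on cost (75 vs 30).
No option dominates P10.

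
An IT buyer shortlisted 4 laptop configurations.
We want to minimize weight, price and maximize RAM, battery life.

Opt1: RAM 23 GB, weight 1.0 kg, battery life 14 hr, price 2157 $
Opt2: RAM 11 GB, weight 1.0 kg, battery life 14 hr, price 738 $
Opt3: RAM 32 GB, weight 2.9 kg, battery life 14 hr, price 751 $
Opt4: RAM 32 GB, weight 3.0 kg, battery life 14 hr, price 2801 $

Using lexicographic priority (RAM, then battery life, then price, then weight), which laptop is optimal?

First maximize RAM: best is 32, kept {Opt3, Opt4}.
Then maximize battery life: best is 14, kept {Opt3, Opt4}.
Then minimize price: best is 751, kept {Opt3}.

Opt3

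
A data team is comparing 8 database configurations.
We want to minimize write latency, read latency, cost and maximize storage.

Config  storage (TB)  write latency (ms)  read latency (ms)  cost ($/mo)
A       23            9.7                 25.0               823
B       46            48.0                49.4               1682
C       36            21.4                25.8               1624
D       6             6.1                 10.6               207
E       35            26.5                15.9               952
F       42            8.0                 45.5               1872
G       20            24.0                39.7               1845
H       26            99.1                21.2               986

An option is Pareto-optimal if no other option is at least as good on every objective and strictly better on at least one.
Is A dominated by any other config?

No

B: worse on write latency (48.0 vs 9.7).
C: worse on write latency (21.4 vs 9.7).
D: worse on storage (6 vs 23).
E: worse on write latency (26.5 vs 9.7).
F: worse on read latency (45.5 vs 25.0).
G: worse on storage (20 vs 23).
H: worse on write latency (99.1 vs 9.7).
No option is at least as good as A on every objective and strictly better on one.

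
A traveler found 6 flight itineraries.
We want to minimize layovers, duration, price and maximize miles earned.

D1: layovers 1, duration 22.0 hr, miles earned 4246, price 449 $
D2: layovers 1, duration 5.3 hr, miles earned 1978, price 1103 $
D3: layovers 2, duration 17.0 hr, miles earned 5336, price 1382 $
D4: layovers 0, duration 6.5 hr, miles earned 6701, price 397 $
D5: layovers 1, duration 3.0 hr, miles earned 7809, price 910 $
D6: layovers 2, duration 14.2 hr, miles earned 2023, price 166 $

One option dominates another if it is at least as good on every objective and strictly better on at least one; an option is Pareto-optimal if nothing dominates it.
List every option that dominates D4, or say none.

D1: worse on layovers (1 vs 0).
D2: worse on layovers (1 vs 0).
D3: worse on layovers (2 vs 0).
D5: worse on layovers (1 vs 0).
D6: worse on layovers (2 vs 0).
No option dominates D4.

none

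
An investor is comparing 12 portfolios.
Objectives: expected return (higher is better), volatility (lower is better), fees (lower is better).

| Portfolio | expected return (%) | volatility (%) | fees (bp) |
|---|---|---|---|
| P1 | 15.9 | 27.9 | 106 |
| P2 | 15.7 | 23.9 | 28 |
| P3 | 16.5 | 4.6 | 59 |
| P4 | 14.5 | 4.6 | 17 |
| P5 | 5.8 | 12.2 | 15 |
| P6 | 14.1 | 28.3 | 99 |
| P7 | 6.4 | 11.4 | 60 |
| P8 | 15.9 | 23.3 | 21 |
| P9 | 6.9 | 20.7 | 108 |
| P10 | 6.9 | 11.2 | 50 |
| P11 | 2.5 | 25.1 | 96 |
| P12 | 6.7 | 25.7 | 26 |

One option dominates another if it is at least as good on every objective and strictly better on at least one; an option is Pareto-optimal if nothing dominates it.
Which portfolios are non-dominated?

P3, P4, P5, P8

P1: dominated by P3 (expected return 16.5≥15.9, volatility 4.6≤27.9, fees 59≤106).
P2: dominated by P8 (expected return 15.9≥15.7, volatility 23.3≤23.9, fees 21≤28).
P3: not dominated (best expected return).
P4: not dominated.
P5: not dominated (best fees).
P6: dominated by P2 (expected return 15.7≥14.1, volatility 23.9≤28.3, fees 28≤99).
P7: dominated by P3 (expected return 16.5≥6.4, volatility 4.6≤11.4, fees 59≤60).
P8: not dominated.
P9: dominated by P3 (expected return 16.5≥6.9, volatility 4.6≤20.7, fees 59≤108).
P10: dominated by P4 (expected return 14.5≥6.9, volatility 4.6≤11.2, fees 17≤50).
P11: dominated by P2 (expected return 15.7≥2.5, volatility 23.9≤25.1, fees 28≤96).
P12: dominated by P4 (expected return 14.5≥6.7, volatility 4.6≤25.7, fees 17≤26).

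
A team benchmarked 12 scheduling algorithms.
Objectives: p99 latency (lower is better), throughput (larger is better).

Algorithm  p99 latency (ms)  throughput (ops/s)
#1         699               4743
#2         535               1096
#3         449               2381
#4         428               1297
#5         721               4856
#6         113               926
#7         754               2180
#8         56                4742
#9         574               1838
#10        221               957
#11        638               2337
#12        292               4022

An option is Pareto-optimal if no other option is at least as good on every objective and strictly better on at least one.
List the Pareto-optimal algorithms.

#1, #5, #8

#1: not dominated.
#2: dominated by #3 (p99 latency 449≤535, throughput 2381≥1096).
#3: dominated by #8 (p99 latency 56≤449, throughput 4742≥2381).
#4: dominated by #8 (p99 latency 56≤428, throughput 4742≥1297).
#5: not dominated (best throughput).
#6: dominated by #8 (p99 latency 56≤113, throughput 4742≥926).
#7: dominated by #1 (p99 latency 699≤754, throughput 4743≥2180).
#8: not dominated (best p99 latency).
#9: dominated by #3 (p99 latency 449≤574, throughput 2381≥1838).
#10: dominated by #8 (p99 latency 56≤221, throughput 4742≥957).
#11: dominated by #3 (p99 latency 449≤638, throughput 2381≥2337).
#12: dominated by #8 (p99 latency 56≤292, throughput 4742≥4022).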